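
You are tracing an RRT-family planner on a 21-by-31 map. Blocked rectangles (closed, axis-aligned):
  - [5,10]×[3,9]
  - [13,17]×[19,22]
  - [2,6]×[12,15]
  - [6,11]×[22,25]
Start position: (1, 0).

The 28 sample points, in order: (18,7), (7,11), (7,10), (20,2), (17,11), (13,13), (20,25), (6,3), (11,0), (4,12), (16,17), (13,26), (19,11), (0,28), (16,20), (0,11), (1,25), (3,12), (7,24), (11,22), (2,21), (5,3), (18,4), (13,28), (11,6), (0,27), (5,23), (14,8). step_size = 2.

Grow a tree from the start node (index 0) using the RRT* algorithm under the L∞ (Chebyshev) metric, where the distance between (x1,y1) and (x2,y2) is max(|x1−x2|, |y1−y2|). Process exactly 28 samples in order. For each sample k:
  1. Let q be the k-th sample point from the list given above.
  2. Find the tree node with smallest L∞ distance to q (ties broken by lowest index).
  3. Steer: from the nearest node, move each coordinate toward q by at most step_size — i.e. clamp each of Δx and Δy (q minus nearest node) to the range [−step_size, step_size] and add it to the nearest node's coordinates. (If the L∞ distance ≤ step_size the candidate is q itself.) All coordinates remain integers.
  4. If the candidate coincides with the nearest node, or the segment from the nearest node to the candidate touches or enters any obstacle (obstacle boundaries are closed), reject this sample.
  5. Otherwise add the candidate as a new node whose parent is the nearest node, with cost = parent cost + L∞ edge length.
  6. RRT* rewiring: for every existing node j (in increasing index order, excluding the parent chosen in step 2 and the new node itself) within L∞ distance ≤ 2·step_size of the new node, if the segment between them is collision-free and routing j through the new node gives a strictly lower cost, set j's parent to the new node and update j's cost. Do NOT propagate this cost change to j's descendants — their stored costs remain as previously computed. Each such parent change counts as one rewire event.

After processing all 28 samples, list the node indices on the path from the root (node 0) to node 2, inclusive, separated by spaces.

1. q=(18,7) nearest=0 d=17 new=(3,2) → add node 1 parent=0 cost=2
2. q=(7,11) nearest=1 d=9 new=(5,4) → blocked by [5,10]×[3,9], reject
3. q=(7,10) nearest=1 d=8 new=(5,4) → blocked by [5,10]×[3,9], reject
4. q=(20,2) nearest=1 d=17 new=(5,2) → add node 2 parent=1 cost=4
5. q=(17,11) nearest=2 d=12 new=(7,4) → blocked by [5,10]×[3,9], reject
6. q=(13,13) nearest=1 d=11 new=(5,4) → blocked by [5,10]×[3,9], reject
7. q=(20,25) nearest=1 d=23 new=(5,4) → blocked by [5,10]×[3,9], reject
8. q=(6,3) nearest=2 d=1 new=(6,3) → blocked by [5,10]×[3,9], reject
9. q=(11,0) nearest=2 d=6 new=(7,0) → add node 3 parent=2 cost=6
10. q=(4,12) nearest=1 d=10 new=(4,4) → add node 4 parent=1 cost=4
11. q=(16,17) nearest=4 d=13 new=(6,6) → blocked by [5,10]×[3,9], reject
12. q=(13,26) nearest=4 d=22 new=(6,6) → blocked by [5,10]×[3,9], reject
13. q=(19,11) nearest=3 d=12 new=(9,2) → add node 5 parent=3 cost=8
14. q=(0,28) nearest=4 d=24 new=(2,6) → add node 6 parent=4 cost=6
15. q=(16,20) nearest=6 d=14 new=(4,8) → add node 7 parent=6 cost=8
16. q=(0,11) nearest=7 d=4 new=(2,10) → add node 8 parent=7 cost=10
17. q=(1,25) nearest=8 d=15 new=(1,12) → add node 9 parent=8 cost=12
18. q=(3,12) nearest=8 d=2 new=(3,12) → blocked by [2,6]×[12,15], reject
19. q=(7,24) nearest=9 d=12 new=(3,14) → blocked by [2,6]×[12,15], reject
20. q=(11,22) nearest=9 d=10 new=(3,14) → blocked by [2,6]×[12,15], reject
21. q=(2,21) nearest=9 d=9 new=(2,14) → blocked by [2,6]×[12,15], reject
22. q=(5,3) nearest=2 d=1 new=(5,3) → blocked by [5,10]×[3,9], reject
23. q=(18,4) nearest=5 d=9 new=(11,4) → blocked by [5,10]×[3,9], reject
24. q=(13,28) nearest=9 d=16 new=(3,14) → blocked by [2,6]×[12,15], reject
25. q=(11,6) nearest=5 d=4 new=(11,4) → blocked by [5,10]×[3,9], reject
26. q=(0,27) nearest=9 d=15 new=(0,14) → add node 10 parent=9 cost=14
27. q=(5,23) nearest=10 d=9 new=(2,16) → add node 11 parent=10 cost=16
28. q=(14,8) nearest=5 d=6 new=(11,4) → blocked by [5,10]×[3,9], reject

Path: 0 1 2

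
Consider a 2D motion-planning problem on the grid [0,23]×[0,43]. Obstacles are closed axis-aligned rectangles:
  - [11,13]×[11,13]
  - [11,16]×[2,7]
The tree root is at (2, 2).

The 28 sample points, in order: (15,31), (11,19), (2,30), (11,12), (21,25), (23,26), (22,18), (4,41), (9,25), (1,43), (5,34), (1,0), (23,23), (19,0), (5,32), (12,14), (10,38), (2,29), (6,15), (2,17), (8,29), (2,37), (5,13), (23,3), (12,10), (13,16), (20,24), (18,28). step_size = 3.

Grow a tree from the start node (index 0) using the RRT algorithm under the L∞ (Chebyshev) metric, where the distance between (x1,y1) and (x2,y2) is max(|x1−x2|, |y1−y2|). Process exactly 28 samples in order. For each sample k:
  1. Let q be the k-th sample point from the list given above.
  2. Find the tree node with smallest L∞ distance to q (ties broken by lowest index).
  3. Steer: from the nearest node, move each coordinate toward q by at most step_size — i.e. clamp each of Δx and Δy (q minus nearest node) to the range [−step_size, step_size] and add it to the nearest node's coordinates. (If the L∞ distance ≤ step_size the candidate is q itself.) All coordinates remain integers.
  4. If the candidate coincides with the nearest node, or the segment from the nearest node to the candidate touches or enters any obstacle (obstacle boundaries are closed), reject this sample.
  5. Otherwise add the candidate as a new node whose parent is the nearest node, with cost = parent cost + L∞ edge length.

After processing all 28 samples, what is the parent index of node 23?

Parent of node 23: 5

1. q=(15,31) nearest=0 d=29 new=(5,5) → add node 1 parent=0 cost=3
2. q=(11,19) nearest=1 d=14 new=(8,8) → add node 2 parent=1 cost=6
3. q=(2,30) nearest=2 d=22 new=(5,11) → add node 3 parent=2 cost=9
4. q=(11,12) nearest=2 d=4 new=(11,11) → blocked by [11,13]×[11,13], reject
5. q=(21,25) nearest=3 d=16 new=(8,14) → add node 4 parent=3 cost=12
6. q=(23,26) nearest=4 d=15 new=(11,17) → add node 5 parent=4 cost=15
7. q=(22,18) nearest=5 d=11 new=(14,18) → add node 6 parent=5 cost=18
8. q=(4,41) nearest=6 d=23 new=(11,21) → add node 7 parent=6 cost=21
9. q=(9,25) nearest=7 d=4 new=(9,24) → add node 8 parent=7 cost=24
10. q=(1,43) nearest=8 d=19 new=(6,27) → add node 9 parent=8 cost=27
11. q=(5,34) nearest=9 d=7 new=(5,30) → add node 10 parent=9 cost=30
12. q=(1,0) nearest=0 d=2 new=(1,0) → add node 11 parent=0 cost=2
13. q=(23,23) nearest=6 d=9 new=(17,21) → add node 12 parent=6 cost=21
14. q=(19,0) nearest=2 d=11 new=(11,5) → blocked by [11,16]×[2,7], reject
15. q=(5,32) nearest=10 d=2 new=(5,32) → add node 13 parent=10 cost=32
16. q=(12,14) nearest=5 d=3 new=(12,14) → add node 14 parent=5 cost=18
17. q=(10,38) nearest=13 d=6 new=(8,35) → add node 15 parent=13 cost=35
18. q=(2,29) nearest=10 d=3 new=(2,29) → add node 16 parent=10 cost=33
19. q=(6,15) nearest=4 d=2 new=(6,15) → add node 17 parent=4 cost=14
20. q=(2,17) nearest=17 d=4 new=(3,17) → add node 18 parent=17 cost=17
21. q=(8,29) nearest=9 d=2 new=(8,29) → add node 19 parent=9 cost=29
22. q=(2,37) nearest=13 d=5 new=(2,35) → add node 20 parent=13 cost=35
23. q=(5,13) nearest=3 d=2 new=(5,13) → add node 21 parent=3 cost=11
24. q=(23,3) nearest=14 d=11 new=(15,11) → blocked by [11,13]×[11,13], reject
25. q=(12,10) nearest=2 d=4 new=(11,10) → add node 22 parent=2 cost=9
26. q=(13,16) nearest=5 d=2 new=(13,16) → add node 23 parent=5 cost=17
27. q=(20,24) nearest=12 d=3 new=(20,24) → add node 24 parent=12 cost=24
28. q=(18,28) nearest=24 d=4 new=(18,27) → add node 25 parent=24 cost=27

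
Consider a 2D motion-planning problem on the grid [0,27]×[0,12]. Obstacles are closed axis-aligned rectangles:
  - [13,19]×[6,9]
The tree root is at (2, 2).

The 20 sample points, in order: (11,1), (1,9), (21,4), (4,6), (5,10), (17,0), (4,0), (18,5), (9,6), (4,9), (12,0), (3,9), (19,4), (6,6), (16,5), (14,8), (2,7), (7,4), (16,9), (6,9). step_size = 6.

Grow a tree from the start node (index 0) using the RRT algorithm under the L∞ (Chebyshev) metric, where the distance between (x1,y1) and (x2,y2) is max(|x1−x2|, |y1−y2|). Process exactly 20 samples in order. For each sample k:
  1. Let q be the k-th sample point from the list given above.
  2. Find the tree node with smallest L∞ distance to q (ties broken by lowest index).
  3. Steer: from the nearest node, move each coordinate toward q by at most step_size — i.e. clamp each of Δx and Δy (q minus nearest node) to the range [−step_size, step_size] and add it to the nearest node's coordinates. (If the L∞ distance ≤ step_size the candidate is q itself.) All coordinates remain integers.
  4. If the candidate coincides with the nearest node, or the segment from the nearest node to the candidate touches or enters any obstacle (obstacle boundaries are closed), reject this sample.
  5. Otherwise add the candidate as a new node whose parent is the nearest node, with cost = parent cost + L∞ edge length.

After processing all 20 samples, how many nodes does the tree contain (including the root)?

Node count: 19

1. q=(11,1) nearest=0 d=9 new=(8,1) → add node 1 parent=0 cost=6
2. q=(1,9) nearest=0 d=7 new=(1,8) → add node 2 parent=0 cost=6
3. q=(21,4) nearest=1 d=13 new=(14,4) → add node 3 parent=1 cost=12
4. q=(4,6) nearest=2 d=3 new=(4,6) → add node 4 parent=2 cost=9
5. q=(5,10) nearest=2 d=4 new=(5,10) → add node 5 parent=2 cost=10
6. q=(17,0) nearest=3 d=4 new=(17,0) → add node 6 parent=3 cost=16
7. q=(4,0) nearest=0 d=2 new=(4,0) → add node 7 parent=0 cost=2
8. q=(18,5) nearest=3 d=4 new=(18,5) → add node 8 parent=3 cost=16
9. q=(9,6) nearest=5 d=4 new=(9,6) → add node 9 parent=5 cost=14
10. q=(4,9) nearest=5 d=1 new=(4,9) → add node 10 parent=5 cost=11
11. q=(12,0) nearest=1 d=4 new=(12,0) → add node 11 parent=1 cost=10
12. q=(3,9) nearest=10 d=1 new=(3,9) → add node 12 parent=10 cost=12
13. q=(19,4) nearest=8 d=1 new=(19,4) → add node 13 parent=8 cost=17
14. q=(6,6) nearest=4 d=2 new=(6,6) → add node 14 parent=4 cost=11
15. q=(16,5) nearest=3 d=2 new=(16,5) → add node 15 parent=3 cost=14
16. q=(14,8) nearest=15 d=3 new=(14,8) → blocked by [13,19]×[6,9], reject
17. q=(2,7) nearest=2 d=1 new=(2,7) → add node 16 parent=2 cost=7
18. q=(7,4) nearest=9 d=2 new=(7,4) → add node 17 parent=9 cost=16
19. q=(16,9) nearest=8 d=4 new=(16,9) → blocked by [13,19]×[6,9], reject
20. q=(6,9) nearest=5 d=1 new=(6,9) → add node 18 parent=5 cost=11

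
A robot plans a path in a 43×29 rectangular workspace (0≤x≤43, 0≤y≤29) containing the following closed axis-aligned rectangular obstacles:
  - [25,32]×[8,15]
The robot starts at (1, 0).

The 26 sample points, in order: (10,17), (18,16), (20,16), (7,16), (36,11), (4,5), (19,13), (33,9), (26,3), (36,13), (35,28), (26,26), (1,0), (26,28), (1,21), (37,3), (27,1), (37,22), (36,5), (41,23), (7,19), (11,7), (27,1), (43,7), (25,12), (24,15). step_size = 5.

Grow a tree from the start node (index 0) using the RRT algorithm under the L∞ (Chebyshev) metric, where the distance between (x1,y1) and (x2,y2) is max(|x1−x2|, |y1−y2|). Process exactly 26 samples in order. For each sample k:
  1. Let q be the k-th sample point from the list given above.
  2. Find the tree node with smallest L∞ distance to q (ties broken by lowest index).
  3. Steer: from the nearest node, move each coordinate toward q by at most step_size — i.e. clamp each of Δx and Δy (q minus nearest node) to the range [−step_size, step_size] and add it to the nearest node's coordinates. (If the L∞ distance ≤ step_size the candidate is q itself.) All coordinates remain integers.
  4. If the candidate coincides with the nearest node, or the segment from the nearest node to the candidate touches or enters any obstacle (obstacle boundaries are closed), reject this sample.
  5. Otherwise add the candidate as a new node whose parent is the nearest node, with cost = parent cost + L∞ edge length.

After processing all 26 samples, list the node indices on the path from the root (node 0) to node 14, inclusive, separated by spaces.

1. q=(10,17) nearest=0 d=17 new=(6,5) → add node 1 parent=0 cost=5
2. q=(18,16) nearest=1 d=12 new=(11,10) → add node 2 parent=1 cost=10
3. q=(20,16) nearest=2 d=9 new=(16,15) → add node 3 parent=2 cost=15
4. q=(7,16) nearest=2 d=6 new=(7,15) → add node 4 parent=2 cost=15
5. q=(36,11) nearest=3 d=20 new=(21,11) → add node 5 parent=3 cost=20
6. q=(4,5) nearest=1 d=2 new=(4,5) → add node 6 parent=1 cost=7
7. q=(19,13) nearest=5 d=2 new=(19,13) → add node 7 parent=5 cost=22
8. q=(33,9) nearest=5 d=12 new=(26,9) → blocked by [25,32]×[8,15], reject
9. q=(26,3) nearest=5 d=8 new=(26,6) → add node 8 parent=5 cost=25
10. q=(36,13) nearest=8 d=10 new=(31,11) → blocked by [25,32]×[8,15], reject
11. q=(35,28) nearest=7 d=16 new=(24,18) → add node 9 parent=7 cost=27
12. q=(26,26) nearest=9 d=8 new=(26,23) → add node 10 parent=9 cost=32
13. q=(1,0) nearest=0 d=0 → coincident, reject
14. q=(26,28) nearest=10 d=5 new=(26,28) → add node 11 parent=10 cost=37
15. q=(1,21) nearest=4 d=6 new=(2,20) → add node 12 parent=4 cost=20
16. q=(37,3) nearest=8 d=11 new=(31,3) → add node 13 parent=8 cost=30
17. q=(27,1) nearest=13 d=4 new=(27,1) → add node 14 parent=13 cost=34
18. q=(37,22) nearest=10 d=11 new=(31,22) → add node 15 parent=10 cost=37
19. q=(36,5) nearest=13 d=5 new=(36,5) → add node 16 parent=13 cost=35
20. q=(41,23) nearest=15 d=10 new=(36,23) → add node 17 parent=15 cost=42
21. q=(7,19) nearest=4 d=4 new=(7,19) → add node 18 parent=4 cost=19
22. q=(11,7) nearest=2 d=3 new=(11,7) → add node 19 parent=2 cost=13
23. q=(27,1) nearest=14 d=0 → coincident, reject
24. q=(43,7) nearest=16 d=7 new=(41,7) → add node 20 parent=16 cost=40
25. q=(25,12) nearest=5 d=4 new=(25,12) → blocked by [25,32]×[8,15], reject
26. q=(24,15) nearest=9 d=3 new=(24,15) → add node 21 parent=9 cost=30

Path: 0 1 2 3 5 8 13 14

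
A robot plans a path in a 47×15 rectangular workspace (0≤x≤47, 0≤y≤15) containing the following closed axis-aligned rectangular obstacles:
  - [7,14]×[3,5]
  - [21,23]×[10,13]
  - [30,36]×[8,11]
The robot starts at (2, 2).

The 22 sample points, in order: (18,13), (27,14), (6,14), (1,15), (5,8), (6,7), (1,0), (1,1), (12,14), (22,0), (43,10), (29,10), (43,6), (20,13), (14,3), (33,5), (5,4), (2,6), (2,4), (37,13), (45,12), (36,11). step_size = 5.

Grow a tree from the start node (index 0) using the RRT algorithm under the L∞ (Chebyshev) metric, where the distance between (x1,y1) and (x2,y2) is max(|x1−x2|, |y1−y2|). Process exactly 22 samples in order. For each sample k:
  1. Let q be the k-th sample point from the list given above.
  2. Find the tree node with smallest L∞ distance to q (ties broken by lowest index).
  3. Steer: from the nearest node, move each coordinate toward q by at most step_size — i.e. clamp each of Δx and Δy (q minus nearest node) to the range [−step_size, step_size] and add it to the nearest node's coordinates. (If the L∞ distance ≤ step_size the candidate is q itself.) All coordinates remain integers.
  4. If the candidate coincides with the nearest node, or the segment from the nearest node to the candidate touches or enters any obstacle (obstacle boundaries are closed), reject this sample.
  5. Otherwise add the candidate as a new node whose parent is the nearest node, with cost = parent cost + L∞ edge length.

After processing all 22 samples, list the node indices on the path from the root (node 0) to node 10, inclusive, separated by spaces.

Path: 0 1 2 10

1. q=(18,13) nearest=0 d=16 new=(7,7) → add node 1 parent=0 cost=5
2. q=(27,14) nearest=1 d=20 new=(12,12) → add node 2 parent=1 cost=10
3. q=(6,14) nearest=2 d=6 new=(7,14) → add node 3 parent=2 cost=15
4. q=(1,15) nearest=3 d=6 new=(2,15) → add node 4 parent=3 cost=20
5. q=(5,8) nearest=1 d=2 new=(5,8) → add node 5 parent=1 cost=7
6. q=(6,7) nearest=1 d=1 new=(6,7) → add node 6 parent=1 cost=6
7. q=(1,0) nearest=0 d=2 new=(1,0) → add node 7 parent=0 cost=2
8. q=(1,1) nearest=0 d=1 new=(1,1) → add node 8 parent=0 cost=1
9. q=(12,14) nearest=2 d=2 new=(12,14) → add node 9 parent=2 cost=12
10. q=(22,0) nearest=2 d=12 new=(17,7) → add node 10 parent=2 cost=15
11. q=(43,10) nearest=10 d=26 new=(22,10) → blocked by [21,23]×[10,13], reject
12. q=(29,10) nearest=10 d=12 new=(22,10) → blocked by [21,23]×[10,13], reject
13. q=(43,6) nearest=10 d=26 new=(22,6) → add node 11 parent=10 cost=20
14. q=(20,13) nearest=10 d=6 new=(20,12) → add node 12 parent=10 cost=20
15. q=(14,3) nearest=10 d=4 new=(14,3) → blocked by [7,14]×[3,5], reject
16. q=(33,5) nearest=11 d=11 new=(27,5) → add node 13 parent=11 cost=25
17. q=(5,4) nearest=0 d=3 new=(5,4) → add node 14 parent=0 cost=3
18. q=(2,6) nearest=5 d=3 new=(2,6) → add node 15 parent=5 cost=10
19. q=(2,4) nearest=0 d=2 new=(2,4) → add node 16 parent=0 cost=2
20. q=(37,13) nearest=13 d=10 new=(32,10) → blocked by [30,36]×[8,11], reject
21. q=(45,12) nearest=13 d=18 new=(32,10) → blocked by [30,36]×[8,11], reject
22. q=(36,11) nearest=13 d=9 new=(32,10) → blocked by [30,36]×[8,11], reject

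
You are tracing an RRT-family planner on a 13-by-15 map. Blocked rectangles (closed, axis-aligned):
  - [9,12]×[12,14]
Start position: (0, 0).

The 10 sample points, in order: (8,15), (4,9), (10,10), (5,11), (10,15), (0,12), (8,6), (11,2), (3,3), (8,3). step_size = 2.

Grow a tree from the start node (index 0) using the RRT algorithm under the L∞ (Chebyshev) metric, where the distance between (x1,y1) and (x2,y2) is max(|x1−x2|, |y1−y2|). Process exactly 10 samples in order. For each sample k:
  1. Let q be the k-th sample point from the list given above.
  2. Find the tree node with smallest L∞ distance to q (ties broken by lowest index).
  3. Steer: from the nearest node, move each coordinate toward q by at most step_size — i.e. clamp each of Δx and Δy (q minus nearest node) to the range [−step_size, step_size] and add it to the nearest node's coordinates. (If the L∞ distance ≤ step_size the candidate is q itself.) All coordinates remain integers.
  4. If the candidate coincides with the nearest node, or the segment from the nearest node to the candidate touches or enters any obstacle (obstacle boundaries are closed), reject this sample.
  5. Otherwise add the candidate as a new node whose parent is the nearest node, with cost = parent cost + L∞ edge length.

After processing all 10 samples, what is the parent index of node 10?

1. q=(8,15) nearest=0 d=15 new=(2,2) → add node 1 parent=0 cost=2
2. q=(4,9) nearest=1 d=7 new=(4,4) → add node 2 parent=1 cost=4
3. q=(10,10) nearest=2 d=6 new=(6,6) → add node 3 parent=2 cost=6
4. q=(5,11) nearest=3 d=5 new=(5,8) → add node 4 parent=3 cost=8
5. q=(10,15) nearest=4 d=7 new=(7,10) → add node 5 parent=4 cost=10
6. q=(0,12) nearest=4 d=5 new=(3,10) → add node 6 parent=4 cost=10
7. q=(8,6) nearest=3 d=2 new=(8,6) → add node 7 parent=3 cost=8
8. q=(11,2) nearest=7 d=4 new=(10,4) → add node 8 parent=7 cost=10
9. q=(3,3) nearest=1 d=1 new=(3,3) → add node 9 parent=1 cost=3
10. q=(8,3) nearest=8 d=2 new=(8,3) → add node 10 parent=8 cost=12

Parent of node 10: 8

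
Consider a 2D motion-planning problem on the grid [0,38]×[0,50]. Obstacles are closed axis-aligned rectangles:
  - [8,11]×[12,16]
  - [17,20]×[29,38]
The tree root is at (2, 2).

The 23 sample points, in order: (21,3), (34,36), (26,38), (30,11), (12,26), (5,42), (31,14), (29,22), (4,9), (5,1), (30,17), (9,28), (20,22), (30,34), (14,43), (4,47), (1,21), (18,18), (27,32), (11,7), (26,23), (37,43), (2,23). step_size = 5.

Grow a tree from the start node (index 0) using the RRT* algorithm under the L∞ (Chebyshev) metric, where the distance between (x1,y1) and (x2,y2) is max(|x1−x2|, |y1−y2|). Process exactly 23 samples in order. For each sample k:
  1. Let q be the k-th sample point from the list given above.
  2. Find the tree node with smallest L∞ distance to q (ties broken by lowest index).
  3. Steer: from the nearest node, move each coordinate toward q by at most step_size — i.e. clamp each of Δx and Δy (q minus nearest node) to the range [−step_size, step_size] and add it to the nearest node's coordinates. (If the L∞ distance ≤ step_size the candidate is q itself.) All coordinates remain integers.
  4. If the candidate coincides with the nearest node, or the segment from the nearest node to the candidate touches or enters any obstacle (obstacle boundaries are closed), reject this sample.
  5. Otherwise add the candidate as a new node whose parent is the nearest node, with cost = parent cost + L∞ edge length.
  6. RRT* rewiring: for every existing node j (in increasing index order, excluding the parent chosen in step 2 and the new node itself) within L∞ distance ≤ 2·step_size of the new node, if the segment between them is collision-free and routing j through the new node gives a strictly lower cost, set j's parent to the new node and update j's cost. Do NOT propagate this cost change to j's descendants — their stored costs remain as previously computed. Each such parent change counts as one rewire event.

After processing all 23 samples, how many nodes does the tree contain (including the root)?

Node count: 24

1. q=(21,3) nearest=0 d=19 new=(7,3) → add node 1 parent=0 cost=5
2. q=(34,36) nearest=1 d=33 new=(12,8) → add node 2 parent=1 cost=10
3. q=(26,38) nearest=2 d=30 new=(17,13) → add node 3 parent=2 cost=15
4. q=(30,11) nearest=3 d=13 new=(22,11) → add node 4 parent=3 cost=20
5. q=(12,26) nearest=3 d=13 new=(12,18) → add node 5 parent=3 cost=20
6. q=(5,42) nearest=5 d=24 new=(7,23) → add node 6 parent=5 cost=25
7. q=(31,14) nearest=4 d=9 new=(27,14) → add node 7 parent=4 cost=25
8. q=(29,22) nearest=7 d=8 new=(29,19) → add node 8 parent=7 cost=30
9. q=(4,9) nearest=1 d=6 new=(4,8) → add node 9 parent=1 cost=10
10. q=(5,1) nearest=1 d=2 new=(5,1) → add node 10 parent=1 cost=7
11. q=(30,17) nearest=8 d=2 new=(30,17) → add node 11 parent=8 cost=32
12. q=(9,28) nearest=6 d=5 new=(9,28) → add node 12 parent=6 cost=30
13. q=(20,22) nearest=5 d=8 new=(17,22) → add node 13 parent=5 cost=25
14. q=(30,34) nearest=13 d=13 new=(22,27) → add node 14 parent=13 cost=30
15. q=(14,43) nearest=12 d=15 new=(14,33) → add node 15 parent=12 cost=35
16. q=(4,47) nearest=15 d=14 new=(9,38) → add node 16 parent=15 cost=40
17. q=(1,21) nearest=6 d=6 new=(2,21) → add node 17 parent=6 cost=30
18. q=(18,18) nearest=13 d=4 new=(18,18) → add node 18 parent=13 cost=29
19. q=(27,32) nearest=14 d=5 new=(27,32) → add node 19 parent=14 cost=35
20. q=(11,7) nearest=2 d=1 new=(11,7) → add node 20 parent=2 cost=11
21. q=(26,23) nearest=8 d=4 new=(26,23) → add node 21 parent=8 cost=34
22. q=(37,43) nearest=19 d=11 new=(32,37) → add node 22 parent=19 cost=40
23. q=(2,23) nearest=17 d=2 new=(2,23) → add node 23 parent=17 cost=32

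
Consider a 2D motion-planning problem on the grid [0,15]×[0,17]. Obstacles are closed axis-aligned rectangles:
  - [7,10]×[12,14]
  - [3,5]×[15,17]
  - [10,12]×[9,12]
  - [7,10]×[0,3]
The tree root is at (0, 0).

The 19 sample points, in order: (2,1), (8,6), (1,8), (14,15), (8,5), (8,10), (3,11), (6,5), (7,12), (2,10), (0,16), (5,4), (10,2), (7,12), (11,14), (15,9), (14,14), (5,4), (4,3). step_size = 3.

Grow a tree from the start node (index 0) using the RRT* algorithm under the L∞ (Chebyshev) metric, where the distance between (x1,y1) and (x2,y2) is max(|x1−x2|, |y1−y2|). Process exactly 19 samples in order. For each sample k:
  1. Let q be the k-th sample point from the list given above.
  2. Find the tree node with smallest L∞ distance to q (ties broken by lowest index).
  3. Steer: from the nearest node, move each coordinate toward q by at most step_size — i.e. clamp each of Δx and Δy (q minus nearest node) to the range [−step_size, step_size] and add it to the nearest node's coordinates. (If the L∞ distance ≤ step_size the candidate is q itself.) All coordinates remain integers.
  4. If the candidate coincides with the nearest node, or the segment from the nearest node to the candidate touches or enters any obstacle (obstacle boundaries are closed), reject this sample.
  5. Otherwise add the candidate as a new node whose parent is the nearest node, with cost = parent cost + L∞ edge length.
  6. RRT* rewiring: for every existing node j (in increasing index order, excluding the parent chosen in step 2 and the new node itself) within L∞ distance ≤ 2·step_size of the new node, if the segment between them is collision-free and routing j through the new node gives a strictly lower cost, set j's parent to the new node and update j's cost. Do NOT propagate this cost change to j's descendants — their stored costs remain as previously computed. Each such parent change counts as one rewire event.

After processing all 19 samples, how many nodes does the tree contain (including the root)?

1. q=(2,1) nearest=0 d=2 new=(2,1) → add node 1 parent=0 cost=2
2. q=(8,6) nearest=1 d=6 new=(5,4) → add node 2 parent=1 cost=5
3. q=(1,8) nearest=2 d=4 new=(2,7) → add node 3 parent=2 cost=8
4. q=(14,15) nearest=2 d=11 new=(8,7) → add node 4 parent=2 cost=8
5. q=(8,5) nearest=4 d=2 new=(8,5) → add node 5 parent=4 cost=10
6. q=(8,10) nearest=4 d=3 new=(8,10) → add node 6 parent=4 cost=11
7. q=(3,11) nearest=3 d=4 new=(3,10) → add node 7 parent=3 cost=11
8. q=(6,5) nearest=2 d=1 new=(6,5) → add node 8 parent=2 cost=6; rewire 5→8 (8<10)
9. q=(7,12) nearest=6 d=2 new=(7,12) → blocked by [7,10]×[12,14], reject
10. q=(2,10) nearest=7 d=1 new=(2,10) → add node 9 parent=7 cost=12
11. q=(0,16) nearest=7 d=6 new=(0,13) → add node 10 parent=7 cost=14
12. q=(5,4) nearest=2 d=0 → coincident, reject
13. q=(10,2) nearest=5 d=3 new=(10,2) → blocked by [7,10]×[0,3], reject
14. q=(7,12) nearest=6 d=2 new=(7,12) → blocked by [7,10]×[12,14], reject
15. q=(11,14) nearest=6 d=4 new=(11,13) → blocked by [7,10]×[12,14], reject
16. q=(15,9) nearest=4 d=7 new=(11,9) → blocked by [10,12]×[9,12], reject
17. q=(14,14) nearest=6 d=6 new=(11,13) → blocked by [7,10]×[12,14], reject
18. q=(5,4) nearest=2 d=0 → coincident, reject
19. q=(4,3) nearest=2 d=1 new=(4,3) → add node 11 parent=2 cost=6

Node count: 12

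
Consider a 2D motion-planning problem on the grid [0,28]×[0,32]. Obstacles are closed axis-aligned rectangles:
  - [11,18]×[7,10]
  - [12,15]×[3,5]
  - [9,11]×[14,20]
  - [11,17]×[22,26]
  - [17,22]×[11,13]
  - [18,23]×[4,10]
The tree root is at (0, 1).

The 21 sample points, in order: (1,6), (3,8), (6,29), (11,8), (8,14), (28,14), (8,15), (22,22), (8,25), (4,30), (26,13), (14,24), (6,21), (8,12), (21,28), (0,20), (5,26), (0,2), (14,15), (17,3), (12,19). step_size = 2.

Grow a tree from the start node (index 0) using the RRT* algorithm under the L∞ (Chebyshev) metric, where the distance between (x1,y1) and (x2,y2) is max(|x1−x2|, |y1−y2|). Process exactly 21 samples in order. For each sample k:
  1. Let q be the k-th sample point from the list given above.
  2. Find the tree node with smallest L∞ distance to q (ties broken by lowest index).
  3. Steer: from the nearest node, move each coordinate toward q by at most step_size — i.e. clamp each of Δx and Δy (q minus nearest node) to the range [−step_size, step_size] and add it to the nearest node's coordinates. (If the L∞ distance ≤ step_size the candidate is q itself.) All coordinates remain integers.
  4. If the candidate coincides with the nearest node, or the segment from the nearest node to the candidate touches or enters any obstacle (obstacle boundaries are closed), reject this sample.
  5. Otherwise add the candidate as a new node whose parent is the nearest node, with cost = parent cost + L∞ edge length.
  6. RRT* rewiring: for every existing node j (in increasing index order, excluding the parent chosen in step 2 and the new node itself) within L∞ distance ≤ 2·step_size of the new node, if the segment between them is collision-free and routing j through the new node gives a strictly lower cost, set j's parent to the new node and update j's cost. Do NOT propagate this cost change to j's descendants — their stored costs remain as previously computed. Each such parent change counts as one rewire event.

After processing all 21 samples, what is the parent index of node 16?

1. q=(1,6) nearest=0 d=5 new=(1,3) → add node 1 parent=0 cost=2
2. q=(3,8) nearest=1 d=5 new=(3,5) → add node 2 parent=1 cost=4
3. q=(6,29) nearest=2 d=24 new=(5,7) → add node 3 parent=2 cost=6
4. q=(11,8) nearest=3 d=6 new=(7,8) → add node 4 parent=3 cost=8
5. q=(8,14) nearest=4 d=6 new=(8,10) → add node 5 parent=4 cost=10
6. q=(28,14) nearest=5 d=20 new=(10,12) → add node 6 parent=5 cost=12
7. q=(8,15) nearest=6 d=3 new=(8,14) → add node 7 parent=6 cost=14
8. q=(22,22) nearest=6 d=12 new=(12,14) → add node 8 parent=6 cost=14
9. q=(8,25) nearest=7 d=11 new=(8,16) → add node 9 parent=7 cost=16
10. q=(4,30) nearest=9 d=14 new=(6,18) → add node 10 parent=9 cost=18
11. q=(26,13) nearest=8 d=14 new=(14,13) → add node 11 parent=8 cost=16
12. q=(14,24) nearest=9 d=8 new=(10,18) → blocked by [9,11]×[14,20], reject
13. q=(6,21) nearest=10 d=3 new=(6,20) → add node 12 parent=10 cost=20
14. q=(8,12) nearest=5 d=2 new=(8,12) → add node 13 parent=5 cost=12
15. q=(21,28) nearest=9 d=13 new=(10,18) → blocked by [9,11]×[14,20], reject
16. q=(0,20) nearest=10 d=6 new=(4,20) → add node 14 parent=10 cost=20
17. q=(5,26) nearest=12 d=6 new=(5,22) → add node 15 parent=12 cost=22
18. q=(0,2) nearest=0 d=1 new=(0,2) → add node 16 parent=0 cost=1
19. q=(14,15) nearest=8 d=2 new=(14,15) → add node 17 parent=8 cost=16
20. q=(17,3) nearest=5 d=9 new=(10,8) → add node 18 parent=5 cost=12
21. q=(12,19) nearest=9 d=4 new=(10,18) → blocked by [9,11]×[14,20], reject

Parent of node 16: 0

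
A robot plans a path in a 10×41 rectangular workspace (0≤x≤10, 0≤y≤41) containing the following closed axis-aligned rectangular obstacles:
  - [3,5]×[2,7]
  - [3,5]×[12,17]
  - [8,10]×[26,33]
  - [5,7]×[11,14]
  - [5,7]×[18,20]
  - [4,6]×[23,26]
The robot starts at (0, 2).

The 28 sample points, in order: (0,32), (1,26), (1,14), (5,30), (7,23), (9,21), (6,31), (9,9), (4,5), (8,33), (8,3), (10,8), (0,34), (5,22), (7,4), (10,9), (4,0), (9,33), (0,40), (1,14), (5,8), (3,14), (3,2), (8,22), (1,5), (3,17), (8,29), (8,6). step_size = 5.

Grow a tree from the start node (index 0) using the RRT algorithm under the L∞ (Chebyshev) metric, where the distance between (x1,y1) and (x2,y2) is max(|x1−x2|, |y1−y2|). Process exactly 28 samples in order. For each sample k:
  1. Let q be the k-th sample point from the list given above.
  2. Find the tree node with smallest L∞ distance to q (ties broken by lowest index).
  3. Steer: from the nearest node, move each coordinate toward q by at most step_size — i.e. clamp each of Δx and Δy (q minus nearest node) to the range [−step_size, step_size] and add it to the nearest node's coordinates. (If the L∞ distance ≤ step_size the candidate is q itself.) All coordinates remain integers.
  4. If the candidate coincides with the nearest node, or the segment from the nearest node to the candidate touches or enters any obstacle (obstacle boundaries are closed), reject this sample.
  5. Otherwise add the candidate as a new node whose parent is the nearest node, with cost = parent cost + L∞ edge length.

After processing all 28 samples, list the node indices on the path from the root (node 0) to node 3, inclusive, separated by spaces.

1. q=(0,32) nearest=0 d=30 new=(0,7) → add node 1 parent=0 cost=5
2. q=(1,26) nearest=1 d=19 new=(1,12) → add node 2 parent=1 cost=10
3. q=(1,14) nearest=2 d=2 new=(1,14) → add node 3 parent=2 cost=12
4. q=(5,30) nearest=3 d=16 new=(5,19) → blocked by [3,5]×[12,17], reject
5. q=(7,23) nearest=3 d=9 new=(6,19) → blocked by [3,5]×[12,17], reject
6. q=(9,21) nearest=3 d=8 new=(6,19) → blocked by [3,5]×[12,17], reject
7. q=(6,31) nearest=3 d=17 new=(6,19) → blocked by [3,5]×[12,17], reject
8. q=(9,9) nearest=2 d=8 new=(6,9) → add node 4 parent=2 cost=15
9. q=(4,5) nearest=0 d=4 new=(4,5) → blocked by [3,5]×[2,7], reject
10. q=(8,33) nearest=3 d=19 new=(6,19) → blocked by [3,5]×[12,17], reject
11. q=(8,3) nearest=4 d=6 new=(8,4) → add node 5 parent=4 cost=20
12. q=(10,8) nearest=4 d=4 new=(10,8) → add node 6 parent=4 cost=19
13. q=(0,34) nearest=3 d=20 new=(0,19) → add node 7 parent=3 cost=17
14. q=(5,22) nearest=7 d=5 new=(5,22) → add node 8 parent=7 cost=22
15. q=(7,4) nearest=5 d=1 new=(7,4) → add node 9 parent=5 cost=21
16. q=(10,9) nearest=6 d=1 new=(10,9) → add node 10 parent=6 cost=20
17. q=(4,0) nearest=0 d=4 new=(4,0) → add node 11 parent=0 cost=4
18. q=(9,33) nearest=8 d=11 new=(9,27) → blocked by [8,10]×[26,33], reject
19. q=(0,40) nearest=8 d=18 new=(0,27) → blocked by [4,6]×[23,26], reject
20. q=(1,14) nearest=3 d=0 → coincident, reject
21. q=(5,8) nearest=4 d=1 new=(5,8) → add node 12 parent=4 cost=16
22. q=(3,14) nearest=2 d=2 new=(3,14) → blocked by [3,5]×[12,17], reject
23. q=(3,2) nearest=11 d=2 new=(3,2) → blocked by [3,5]×[2,7], reject
24. q=(8,22) nearest=8 d=3 new=(8,22) → add node 13 parent=8 cost=25
25. q=(1,5) nearest=1 d=2 new=(1,5) → add node 14 parent=1 cost=7
26. q=(3,17) nearest=3 d=3 new=(3,17) → blocked by [3,5]×[12,17], reject
27. q=(8,29) nearest=8 d=7 new=(8,27) → blocked by [8,10]×[26,33], reject
28. q=(8,6) nearest=5 d=2 new=(8,6) → add node 15 parent=5 cost=22

Path: 0 1 2 3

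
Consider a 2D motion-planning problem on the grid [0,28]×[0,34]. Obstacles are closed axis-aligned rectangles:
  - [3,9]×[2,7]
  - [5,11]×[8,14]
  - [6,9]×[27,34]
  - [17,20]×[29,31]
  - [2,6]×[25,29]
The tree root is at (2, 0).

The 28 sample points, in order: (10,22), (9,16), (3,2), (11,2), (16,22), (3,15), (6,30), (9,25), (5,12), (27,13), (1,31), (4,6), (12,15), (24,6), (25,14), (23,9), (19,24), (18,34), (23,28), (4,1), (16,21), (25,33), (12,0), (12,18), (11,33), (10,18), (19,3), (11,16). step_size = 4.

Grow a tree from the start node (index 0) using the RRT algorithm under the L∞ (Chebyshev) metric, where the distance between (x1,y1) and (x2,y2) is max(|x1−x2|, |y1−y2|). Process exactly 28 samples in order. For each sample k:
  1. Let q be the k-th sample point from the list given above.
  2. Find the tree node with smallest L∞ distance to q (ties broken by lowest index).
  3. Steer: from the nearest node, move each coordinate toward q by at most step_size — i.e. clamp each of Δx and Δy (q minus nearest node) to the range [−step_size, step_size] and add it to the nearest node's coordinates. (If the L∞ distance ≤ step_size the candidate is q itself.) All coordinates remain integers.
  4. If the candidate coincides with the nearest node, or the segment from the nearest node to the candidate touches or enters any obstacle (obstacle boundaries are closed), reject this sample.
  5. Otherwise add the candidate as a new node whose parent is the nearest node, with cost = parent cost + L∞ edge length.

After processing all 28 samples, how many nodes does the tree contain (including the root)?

1. q=(10,22) nearest=0 d=22 new=(6,4) → blocked by [3,9]×[2,7], reject
2. q=(9,16) nearest=0 d=16 new=(6,4) → blocked by [3,9]×[2,7], reject
3. q=(3,2) nearest=0 d=2 new=(3,2) → blocked by [3,9]×[2,7], reject
4. q=(11,2) nearest=0 d=9 new=(6,2) → blocked by [3,9]×[2,7], reject
5. q=(16,22) nearest=0 d=22 new=(6,4) → blocked by [3,9]×[2,7], reject
6. q=(3,15) nearest=0 d=15 new=(3,4) → blocked by [3,9]×[2,7], reject
7. q=(6,30) nearest=0 d=30 new=(6,4) → blocked by [3,9]×[2,7], reject
8. q=(9,25) nearest=0 d=25 new=(6,4) → blocked by [3,9]×[2,7], reject
9. q=(5,12) nearest=0 d=12 new=(5,4) → blocked by [3,9]×[2,7], reject
10. q=(27,13) nearest=0 d=25 new=(6,4) → blocked by [3,9]×[2,7], reject
11. q=(1,31) nearest=0 d=31 new=(1,4) → add node 1 parent=0 cost=4
12. q=(4,6) nearest=1 d=3 new=(4,6) → blocked by [3,9]×[2,7], reject
13. q=(12,15) nearest=1 d=11 new=(5,8) → blocked by [3,9]×[2,7], reject
14. q=(24,6) nearest=0 d=22 new=(6,4) → blocked by [3,9]×[2,7], reject
15. q=(25,14) nearest=0 d=23 new=(6,4) → blocked by [3,9]×[2,7], reject
16. q=(23,9) nearest=0 d=21 new=(6,4) → blocked by [3,9]×[2,7], reject
17. q=(19,24) nearest=1 d=20 new=(5,8) → blocked by [3,9]×[2,7], reject
18. q=(18,34) nearest=1 d=30 new=(5,8) → blocked by [3,9]×[2,7], reject
19. q=(23,28) nearest=1 d=24 new=(5,8) → blocked by [3,9]×[2,7], reject
20. q=(4,1) nearest=0 d=2 new=(4,1) → add node 2 parent=0 cost=2
21. q=(16,21) nearest=1 d=17 new=(5,8) → blocked by [3,9]×[2,7], reject
22. q=(25,33) nearest=1 d=29 new=(5,8) → blocked by [3,9]×[2,7], reject
23. q=(12,0) nearest=2 d=8 new=(8,0) → add node 3 parent=2 cost=6
24. q=(12,18) nearest=1 d=14 new=(5,8) → blocked by [3,9]×[2,7], reject
25. q=(11,33) nearest=1 d=29 new=(5,8) → blocked by [3,9]×[2,7], reject
26. q=(10,18) nearest=1 d=14 new=(5,8) → blocked by [3,9]×[2,7], reject
27. q=(19,3) nearest=3 d=11 new=(12,3) → add node 4 parent=3 cost=10
28. q=(11,16) nearest=1 d=12 new=(5,8) → blocked by [3,9]×[2,7], reject

Node count: 5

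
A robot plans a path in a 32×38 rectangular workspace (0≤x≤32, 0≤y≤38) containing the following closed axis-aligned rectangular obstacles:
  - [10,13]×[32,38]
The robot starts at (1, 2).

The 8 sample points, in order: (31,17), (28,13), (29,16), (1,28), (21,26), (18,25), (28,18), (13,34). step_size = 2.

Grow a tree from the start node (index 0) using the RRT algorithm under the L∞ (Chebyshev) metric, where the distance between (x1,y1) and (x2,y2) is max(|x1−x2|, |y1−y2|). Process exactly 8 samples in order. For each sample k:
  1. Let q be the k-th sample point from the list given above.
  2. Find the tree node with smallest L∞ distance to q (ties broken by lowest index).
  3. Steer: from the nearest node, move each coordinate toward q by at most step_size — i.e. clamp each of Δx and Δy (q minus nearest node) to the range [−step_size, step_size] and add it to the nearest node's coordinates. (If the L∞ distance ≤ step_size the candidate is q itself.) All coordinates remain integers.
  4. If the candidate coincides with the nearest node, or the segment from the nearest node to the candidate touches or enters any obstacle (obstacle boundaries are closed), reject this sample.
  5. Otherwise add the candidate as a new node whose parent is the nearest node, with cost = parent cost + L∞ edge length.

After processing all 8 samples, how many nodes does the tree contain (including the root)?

Node count: 9

1. q=(31,17) nearest=0 d=30 new=(3,4) → add node 1 parent=0 cost=2
2. q=(28,13) nearest=1 d=25 new=(5,6) → add node 2 parent=1 cost=4
3. q=(29,16) nearest=2 d=24 new=(7,8) → add node 3 parent=2 cost=6
4. q=(1,28) nearest=3 d=20 new=(5,10) → add node 4 parent=3 cost=8
5. q=(21,26) nearest=4 d=16 new=(7,12) → add node 5 parent=4 cost=10
6. q=(18,25) nearest=5 d=13 new=(9,14) → add node 6 parent=5 cost=12
7. q=(28,18) nearest=6 d=19 new=(11,16) → add node 7 parent=6 cost=14
8. q=(13,34) nearest=7 d=18 new=(13,18) → add node 8 parent=7 cost=16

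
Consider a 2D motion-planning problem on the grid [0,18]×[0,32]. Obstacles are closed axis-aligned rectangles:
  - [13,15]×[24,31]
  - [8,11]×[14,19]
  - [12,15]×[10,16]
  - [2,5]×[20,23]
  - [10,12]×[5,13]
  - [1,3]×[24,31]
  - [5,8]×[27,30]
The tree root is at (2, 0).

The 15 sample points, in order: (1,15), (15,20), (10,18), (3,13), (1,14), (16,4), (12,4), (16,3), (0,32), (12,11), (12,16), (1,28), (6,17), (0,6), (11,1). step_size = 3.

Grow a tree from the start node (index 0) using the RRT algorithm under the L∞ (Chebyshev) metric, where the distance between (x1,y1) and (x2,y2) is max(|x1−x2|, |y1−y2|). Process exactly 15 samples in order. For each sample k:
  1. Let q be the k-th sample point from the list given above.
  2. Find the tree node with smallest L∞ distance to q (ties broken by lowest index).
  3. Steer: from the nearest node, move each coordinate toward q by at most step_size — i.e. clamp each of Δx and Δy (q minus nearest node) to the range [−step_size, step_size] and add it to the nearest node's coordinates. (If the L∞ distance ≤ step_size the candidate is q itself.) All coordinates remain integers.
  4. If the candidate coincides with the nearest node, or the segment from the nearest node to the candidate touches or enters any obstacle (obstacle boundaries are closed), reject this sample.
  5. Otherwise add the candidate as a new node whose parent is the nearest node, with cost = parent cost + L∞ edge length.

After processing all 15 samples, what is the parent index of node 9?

1. q=(1,15) nearest=0 d=15 new=(1,3) → add node 1 parent=0 cost=3
2. q=(15,20) nearest=1 d=17 new=(4,6) → add node 2 parent=1 cost=6
3. q=(10,18) nearest=2 d=12 new=(7,9) → add node 3 parent=2 cost=9
4. q=(3,13) nearest=3 d=4 new=(4,12) → add node 4 parent=3 cost=12
5. q=(1,14) nearest=4 d=3 new=(1,14) → add node 5 parent=4 cost=15
6. q=(16,4) nearest=3 d=9 new=(10,6) → blocked by [10,12]×[5,13], reject
7. q=(12,4) nearest=3 d=5 new=(10,6) → blocked by [10,12]×[5,13], reject
8. q=(16,3) nearest=3 d=9 new=(10,6) → blocked by [10,12]×[5,13], reject
9. q=(0,32) nearest=5 d=18 new=(0,17) → add node 6 parent=5 cost=18
10. q=(12,11) nearest=3 d=5 new=(10,11) → blocked by [10,12]×[5,13], reject
11. q=(12,16) nearest=3 d=7 new=(10,12) → blocked by [10,12]×[5,13], reject
12. q=(1,28) nearest=6 d=11 new=(1,20) → add node 7 parent=6 cost=21
13. q=(6,17) nearest=4 d=5 new=(6,15) → add node 8 parent=4 cost=15
14. q=(0,6) nearest=1 d=3 new=(0,6) → add node 9 parent=1 cost=6
15. q=(11,1) nearest=2 d=7 new=(7,3) → add node 10 parent=2 cost=9

Parent of node 9: 1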